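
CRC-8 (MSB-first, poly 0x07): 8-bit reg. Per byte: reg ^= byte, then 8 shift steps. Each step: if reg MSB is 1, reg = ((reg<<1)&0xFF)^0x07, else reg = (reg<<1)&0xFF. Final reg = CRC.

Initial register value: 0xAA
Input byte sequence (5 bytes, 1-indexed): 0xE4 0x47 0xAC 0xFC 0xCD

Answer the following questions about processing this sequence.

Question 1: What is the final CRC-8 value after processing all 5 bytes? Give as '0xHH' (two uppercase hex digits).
After byte 1 (0xE4): reg=0xED
After byte 2 (0x47): reg=0x5F
After byte 3 (0xAC): reg=0xD7
After byte 4 (0xFC): reg=0xD1
After byte 5 (0xCD): reg=0x54

Answer: 0x54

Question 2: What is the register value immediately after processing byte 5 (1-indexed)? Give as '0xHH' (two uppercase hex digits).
After byte 1 (0xE4): reg=0xED
After byte 2 (0x47): reg=0x5F
After byte 3 (0xAC): reg=0xD7
After byte 4 (0xFC): reg=0xD1
After byte 5 (0xCD): reg=0x54

Answer: 0x54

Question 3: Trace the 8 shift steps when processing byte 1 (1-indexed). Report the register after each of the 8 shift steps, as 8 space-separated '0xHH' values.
Answer: 0x9C 0x3F 0x7E 0xFC 0xFF 0xF9 0xF5 0xED

Derivation:
Register before byte 1: 0xAA
After XOR with byte 0xE4: 0x4E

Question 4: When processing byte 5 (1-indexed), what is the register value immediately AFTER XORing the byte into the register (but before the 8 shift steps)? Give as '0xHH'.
Answer: 0x1C

Derivation:
Register before byte 5: 0xD1
Byte 5: 0xCD
0xD1 XOR 0xCD = 0x1C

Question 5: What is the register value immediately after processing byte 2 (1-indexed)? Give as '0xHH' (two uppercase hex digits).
Answer: 0x5F

Derivation:
After byte 1 (0xE4): reg=0xED
After byte 2 (0x47): reg=0x5F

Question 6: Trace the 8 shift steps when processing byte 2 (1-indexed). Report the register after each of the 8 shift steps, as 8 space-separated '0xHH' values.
Answer: 0x53 0xA6 0x4B 0x96 0x2B 0x56 0xAC 0x5F

Derivation:
After byte 1 (0xE4): reg=0xED
Register before byte 2: 0xED
After XOR with byte 0x47: 0xAA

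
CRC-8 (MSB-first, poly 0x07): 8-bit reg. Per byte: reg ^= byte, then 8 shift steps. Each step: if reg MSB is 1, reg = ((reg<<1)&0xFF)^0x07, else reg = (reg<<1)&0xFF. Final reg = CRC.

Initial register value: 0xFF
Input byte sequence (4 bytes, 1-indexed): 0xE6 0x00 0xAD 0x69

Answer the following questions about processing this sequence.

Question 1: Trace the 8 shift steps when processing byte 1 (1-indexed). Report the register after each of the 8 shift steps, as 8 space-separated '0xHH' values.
Answer: 0x32 0x64 0xC8 0x97 0x29 0x52 0xA4 0x4F

Derivation:
Register before byte 1: 0xFF
After XOR with byte 0xE6: 0x19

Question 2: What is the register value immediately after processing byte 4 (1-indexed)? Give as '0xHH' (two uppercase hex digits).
Answer: 0x28

Derivation:
After byte 1 (0xE6): reg=0x4F
After byte 2 (0x00): reg=0xEA
After byte 3 (0xAD): reg=0xD2
After byte 4 (0x69): reg=0x28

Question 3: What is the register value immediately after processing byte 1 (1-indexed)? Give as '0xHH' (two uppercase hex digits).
Answer: 0x4F

Derivation:
After byte 1 (0xE6): reg=0x4F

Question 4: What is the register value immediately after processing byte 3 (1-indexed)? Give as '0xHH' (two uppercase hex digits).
After byte 1 (0xE6): reg=0x4F
After byte 2 (0x00): reg=0xEA
After byte 3 (0xAD): reg=0xD2

Answer: 0xD2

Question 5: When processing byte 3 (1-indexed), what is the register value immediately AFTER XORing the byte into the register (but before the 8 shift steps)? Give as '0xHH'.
Answer: 0x47

Derivation:
Register before byte 3: 0xEA
Byte 3: 0xAD
0xEA XOR 0xAD = 0x47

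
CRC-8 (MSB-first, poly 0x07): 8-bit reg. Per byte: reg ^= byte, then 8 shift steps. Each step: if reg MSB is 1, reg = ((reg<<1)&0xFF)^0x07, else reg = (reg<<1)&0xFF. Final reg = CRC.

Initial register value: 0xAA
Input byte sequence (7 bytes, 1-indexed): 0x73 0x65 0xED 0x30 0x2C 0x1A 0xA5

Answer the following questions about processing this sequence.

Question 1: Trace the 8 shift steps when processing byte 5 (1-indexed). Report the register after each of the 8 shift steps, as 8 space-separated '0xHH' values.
After byte 1 (0x73): reg=0x01
After byte 2 (0x65): reg=0x3B
After byte 3 (0xED): reg=0x2C
After byte 4 (0x30): reg=0x54
Register before byte 5: 0x54
After XOR with byte 0x2C: 0x78

Answer: 0xF0 0xE7 0xC9 0x95 0x2D 0x5A 0xB4 0x6F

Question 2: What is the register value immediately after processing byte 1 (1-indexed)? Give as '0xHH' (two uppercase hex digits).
After byte 1 (0x73): reg=0x01

Answer: 0x01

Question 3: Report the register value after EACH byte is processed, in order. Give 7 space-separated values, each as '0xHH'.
0x01 0x3B 0x2C 0x54 0x6F 0x4C 0x91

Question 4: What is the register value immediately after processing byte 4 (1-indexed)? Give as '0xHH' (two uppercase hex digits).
Answer: 0x54

Derivation:
After byte 1 (0x73): reg=0x01
After byte 2 (0x65): reg=0x3B
After byte 3 (0xED): reg=0x2C
After byte 4 (0x30): reg=0x54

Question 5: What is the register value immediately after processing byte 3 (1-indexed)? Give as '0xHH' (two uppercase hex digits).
After byte 1 (0x73): reg=0x01
After byte 2 (0x65): reg=0x3B
After byte 3 (0xED): reg=0x2C

Answer: 0x2C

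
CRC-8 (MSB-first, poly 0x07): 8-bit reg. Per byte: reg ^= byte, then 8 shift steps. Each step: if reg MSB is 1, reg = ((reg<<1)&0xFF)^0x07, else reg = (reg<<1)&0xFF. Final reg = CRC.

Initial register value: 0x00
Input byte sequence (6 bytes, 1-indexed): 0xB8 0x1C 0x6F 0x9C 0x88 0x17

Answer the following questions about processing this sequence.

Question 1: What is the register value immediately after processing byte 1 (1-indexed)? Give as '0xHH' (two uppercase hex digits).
Answer: 0x21

Derivation:
After byte 1 (0xB8): reg=0x21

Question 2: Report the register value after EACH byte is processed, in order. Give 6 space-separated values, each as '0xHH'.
0x21 0xB3 0x1A 0x9B 0x79 0x0D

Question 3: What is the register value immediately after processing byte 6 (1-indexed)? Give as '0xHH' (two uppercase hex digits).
Answer: 0x0D

Derivation:
After byte 1 (0xB8): reg=0x21
After byte 2 (0x1C): reg=0xB3
After byte 3 (0x6F): reg=0x1A
After byte 4 (0x9C): reg=0x9B
After byte 5 (0x88): reg=0x79
After byte 6 (0x17): reg=0x0D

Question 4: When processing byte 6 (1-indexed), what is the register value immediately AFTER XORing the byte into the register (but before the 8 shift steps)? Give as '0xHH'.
Answer: 0x6E

Derivation:
Register before byte 6: 0x79
Byte 6: 0x17
0x79 XOR 0x17 = 0x6E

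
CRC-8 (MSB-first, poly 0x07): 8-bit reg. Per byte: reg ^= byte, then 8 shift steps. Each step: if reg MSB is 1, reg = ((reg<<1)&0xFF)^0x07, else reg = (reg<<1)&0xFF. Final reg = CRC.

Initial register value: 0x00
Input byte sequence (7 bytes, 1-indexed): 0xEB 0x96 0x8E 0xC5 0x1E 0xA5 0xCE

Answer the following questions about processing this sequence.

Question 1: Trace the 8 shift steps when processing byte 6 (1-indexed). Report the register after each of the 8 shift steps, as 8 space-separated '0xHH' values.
Answer: 0xA3 0x41 0x82 0x03 0x06 0x0C 0x18 0x30

Derivation:
After byte 1 (0xEB): reg=0x9F
After byte 2 (0x96): reg=0x3F
After byte 3 (0x8E): reg=0x1E
After byte 4 (0xC5): reg=0x0F
After byte 5 (0x1E): reg=0x77
Register before byte 6: 0x77
After XOR with byte 0xA5: 0xD2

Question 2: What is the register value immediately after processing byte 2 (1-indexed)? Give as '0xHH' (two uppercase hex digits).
After byte 1 (0xEB): reg=0x9F
After byte 2 (0x96): reg=0x3F

Answer: 0x3F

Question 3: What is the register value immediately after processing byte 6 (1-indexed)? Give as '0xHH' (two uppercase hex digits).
Answer: 0x30

Derivation:
After byte 1 (0xEB): reg=0x9F
After byte 2 (0x96): reg=0x3F
After byte 3 (0x8E): reg=0x1E
After byte 4 (0xC5): reg=0x0F
After byte 5 (0x1E): reg=0x77
After byte 6 (0xA5): reg=0x30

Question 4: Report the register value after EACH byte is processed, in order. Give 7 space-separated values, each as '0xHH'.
0x9F 0x3F 0x1E 0x0F 0x77 0x30 0xF4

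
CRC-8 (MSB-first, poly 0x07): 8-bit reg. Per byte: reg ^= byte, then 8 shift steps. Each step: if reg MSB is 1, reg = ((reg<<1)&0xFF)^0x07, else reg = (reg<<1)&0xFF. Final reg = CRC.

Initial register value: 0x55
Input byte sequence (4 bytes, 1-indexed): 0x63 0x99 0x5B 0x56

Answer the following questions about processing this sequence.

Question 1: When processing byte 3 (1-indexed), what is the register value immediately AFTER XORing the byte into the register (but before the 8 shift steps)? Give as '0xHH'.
Register before byte 3: 0x41
Byte 3: 0x5B
0x41 XOR 0x5B = 0x1A

Answer: 0x1A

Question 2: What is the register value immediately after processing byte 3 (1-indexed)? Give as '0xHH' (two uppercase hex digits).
Answer: 0x46

Derivation:
After byte 1 (0x63): reg=0x82
After byte 2 (0x99): reg=0x41
After byte 3 (0x5B): reg=0x46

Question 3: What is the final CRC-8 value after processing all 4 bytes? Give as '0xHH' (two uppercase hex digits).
After byte 1 (0x63): reg=0x82
After byte 2 (0x99): reg=0x41
After byte 3 (0x5B): reg=0x46
After byte 4 (0x56): reg=0x70

Answer: 0x70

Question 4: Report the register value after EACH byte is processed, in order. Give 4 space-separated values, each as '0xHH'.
0x82 0x41 0x46 0x70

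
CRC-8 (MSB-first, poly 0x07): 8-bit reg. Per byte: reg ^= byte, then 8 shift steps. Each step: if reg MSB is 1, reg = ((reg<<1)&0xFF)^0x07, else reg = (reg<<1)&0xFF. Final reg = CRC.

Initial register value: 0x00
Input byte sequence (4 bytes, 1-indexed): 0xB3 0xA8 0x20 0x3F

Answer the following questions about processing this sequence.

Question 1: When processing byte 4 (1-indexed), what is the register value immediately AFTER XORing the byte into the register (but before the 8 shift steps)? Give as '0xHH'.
Answer: 0x38

Derivation:
Register before byte 4: 0x07
Byte 4: 0x3F
0x07 XOR 0x3F = 0x38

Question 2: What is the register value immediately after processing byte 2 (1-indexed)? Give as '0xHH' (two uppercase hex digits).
Answer: 0x21

Derivation:
After byte 1 (0xB3): reg=0x10
After byte 2 (0xA8): reg=0x21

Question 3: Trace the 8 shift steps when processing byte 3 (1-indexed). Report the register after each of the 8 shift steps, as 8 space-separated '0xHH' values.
Answer: 0x02 0x04 0x08 0x10 0x20 0x40 0x80 0x07

Derivation:
After byte 1 (0xB3): reg=0x10
After byte 2 (0xA8): reg=0x21
Register before byte 3: 0x21
After XOR with byte 0x20: 0x01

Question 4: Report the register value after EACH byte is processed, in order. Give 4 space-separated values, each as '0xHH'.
0x10 0x21 0x07 0xA8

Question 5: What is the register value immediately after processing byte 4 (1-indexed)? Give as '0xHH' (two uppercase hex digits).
Answer: 0xA8

Derivation:
After byte 1 (0xB3): reg=0x10
After byte 2 (0xA8): reg=0x21
After byte 3 (0x20): reg=0x07
After byte 4 (0x3F): reg=0xA8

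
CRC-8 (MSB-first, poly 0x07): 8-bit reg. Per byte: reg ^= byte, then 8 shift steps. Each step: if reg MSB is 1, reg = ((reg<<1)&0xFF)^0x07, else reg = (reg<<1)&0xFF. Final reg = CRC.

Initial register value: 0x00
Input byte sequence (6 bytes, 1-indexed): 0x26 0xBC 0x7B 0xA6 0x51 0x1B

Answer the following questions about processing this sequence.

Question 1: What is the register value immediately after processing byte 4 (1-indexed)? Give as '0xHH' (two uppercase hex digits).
Answer: 0xE4

Derivation:
After byte 1 (0x26): reg=0xF2
After byte 2 (0xBC): reg=0xED
After byte 3 (0x7B): reg=0xEB
After byte 4 (0xA6): reg=0xE4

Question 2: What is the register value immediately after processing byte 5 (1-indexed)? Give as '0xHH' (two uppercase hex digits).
After byte 1 (0x26): reg=0xF2
After byte 2 (0xBC): reg=0xED
After byte 3 (0x7B): reg=0xEB
After byte 4 (0xA6): reg=0xE4
After byte 5 (0x51): reg=0x02

Answer: 0x02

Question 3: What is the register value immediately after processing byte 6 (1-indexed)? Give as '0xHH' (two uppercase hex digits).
Answer: 0x4F

Derivation:
After byte 1 (0x26): reg=0xF2
After byte 2 (0xBC): reg=0xED
After byte 3 (0x7B): reg=0xEB
After byte 4 (0xA6): reg=0xE4
After byte 5 (0x51): reg=0x02
After byte 6 (0x1B): reg=0x4F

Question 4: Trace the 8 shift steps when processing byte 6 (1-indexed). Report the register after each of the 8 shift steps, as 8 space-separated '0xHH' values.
Answer: 0x32 0x64 0xC8 0x97 0x29 0x52 0xA4 0x4F

Derivation:
After byte 1 (0x26): reg=0xF2
After byte 2 (0xBC): reg=0xED
After byte 3 (0x7B): reg=0xEB
After byte 4 (0xA6): reg=0xE4
After byte 5 (0x51): reg=0x02
Register before byte 6: 0x02
After XOR with byte 0x1B: 0x19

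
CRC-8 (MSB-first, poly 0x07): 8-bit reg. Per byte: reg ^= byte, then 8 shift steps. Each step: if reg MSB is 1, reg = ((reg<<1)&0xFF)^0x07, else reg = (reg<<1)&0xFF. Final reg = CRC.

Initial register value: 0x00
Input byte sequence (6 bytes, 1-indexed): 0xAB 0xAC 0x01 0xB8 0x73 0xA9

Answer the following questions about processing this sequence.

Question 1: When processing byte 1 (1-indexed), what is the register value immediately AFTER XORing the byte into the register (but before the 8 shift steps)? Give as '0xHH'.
Register before byte 1: 0x00
Byte 1: 0xAB
0x00 XOR 0xAB = 0xAB

Answer: 0xAB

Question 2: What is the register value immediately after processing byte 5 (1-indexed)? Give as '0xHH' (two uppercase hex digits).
Answer: 0x89

Derivation:
After byte 1 (0xAB): reg=0x58
After byte 2 (0xAC): reg=0xC2
After byte 3 (0x01): reg=0x47
After byte 4 (0xB8): reg=0xF3
After byte 5 (0x73): reg=0x89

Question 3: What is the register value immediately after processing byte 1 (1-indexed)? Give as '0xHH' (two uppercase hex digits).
Answer: 0x58

Derivation:
After byte 1 (0xAB): reg=0x58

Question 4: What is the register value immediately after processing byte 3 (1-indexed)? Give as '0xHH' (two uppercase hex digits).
After byte 1 (0xAB): reg=0x58
After byte 2 (0xAC): reg=0xC2
After byte 3 (0x01): reg=0x47

Answer: 0x47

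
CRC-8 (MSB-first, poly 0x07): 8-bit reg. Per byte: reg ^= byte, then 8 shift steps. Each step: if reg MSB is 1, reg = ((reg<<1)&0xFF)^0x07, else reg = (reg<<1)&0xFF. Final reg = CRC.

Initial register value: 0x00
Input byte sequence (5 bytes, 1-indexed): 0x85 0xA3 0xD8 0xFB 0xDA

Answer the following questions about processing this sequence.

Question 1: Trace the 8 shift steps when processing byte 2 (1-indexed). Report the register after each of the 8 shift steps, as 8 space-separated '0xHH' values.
After byte 1 (0x85): reg=0x92
Register before byte 2: 0x92
After XOR with byte 0xA3: 0x31

Answer: 0x62 0xC4 0x8F 0x19 0x32 0x64 0xC8 0x97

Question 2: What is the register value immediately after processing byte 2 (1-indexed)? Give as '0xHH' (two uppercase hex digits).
Answer: 0x97

Derivation:
After byte 1 (0x85): reg=0x92
After byte 2 (0xA3): reg=0x97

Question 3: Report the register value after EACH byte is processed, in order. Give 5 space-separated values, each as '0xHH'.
0x92 0x97 0xEA 0x77 0x4A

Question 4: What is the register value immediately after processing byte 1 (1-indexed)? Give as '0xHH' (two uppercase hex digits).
After byte 1 (0x85): reg=0x92

Answer: 0x92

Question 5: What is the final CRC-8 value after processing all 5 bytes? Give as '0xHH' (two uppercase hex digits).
Answer: 0x4A

Derivation:
After byte 1 (0x85): reg=0x92
After byte 2 (0xA3): reg=0x97
After byte 3 (0xD8): reg=0xEA
After byte 4 (0xFB): reg=0x77
After byte 5 (0xDA): reg=0x4A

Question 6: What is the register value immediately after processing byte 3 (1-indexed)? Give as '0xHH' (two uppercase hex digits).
Answer: 0xEA

Derivation:
After byte 1 (0x85): reg=0x92
After byte 2 (0xA3): reg=0x97
After byte 3 (0xD8): reg=0xEA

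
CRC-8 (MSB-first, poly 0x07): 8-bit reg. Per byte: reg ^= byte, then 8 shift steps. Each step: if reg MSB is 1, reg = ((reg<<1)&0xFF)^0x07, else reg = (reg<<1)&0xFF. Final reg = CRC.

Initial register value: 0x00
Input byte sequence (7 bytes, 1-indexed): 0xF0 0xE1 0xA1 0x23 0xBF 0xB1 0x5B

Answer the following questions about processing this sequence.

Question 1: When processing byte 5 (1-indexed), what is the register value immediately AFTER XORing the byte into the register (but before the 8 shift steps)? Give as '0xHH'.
Register before byte 5: 0x42
Byte 5: 0xBF
0x42 XOR 0xBF = 0xFD

Answer: 0xFD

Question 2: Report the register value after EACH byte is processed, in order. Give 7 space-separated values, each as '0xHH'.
0xDE 0xBD 0x54 0x42 0xFD 0xE3 0x21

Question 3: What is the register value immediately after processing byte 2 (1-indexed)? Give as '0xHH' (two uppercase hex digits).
After byte 1 (0xF0): reg=0xDE
After byte 2 (0xE1): reg=0xBD

Answer: 0xBD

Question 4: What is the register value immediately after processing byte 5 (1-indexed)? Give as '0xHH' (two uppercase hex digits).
After byte 1 (0xF0): reg=0xDE
After byte 2 (0xE1): reg=0xBD
After byte 3 (0xA1): reg=0x54
After byte 4 (0x23): reg=0x42
After byte 5 (0xBF): reg=0xFD

Answer: 0xFD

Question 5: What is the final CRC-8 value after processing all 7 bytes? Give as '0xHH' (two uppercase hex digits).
After byte 1 (0xF0): reg=0xDE
After byte 2 (0xE1): reg=0xBD
After byte 3 (0xA1): reg=0x54
After byte 4 (0x23): reg=0x42
After byte 5 (0xBF): reg=0xFD
After byte 6 (0xB1): reg=0xE3
After byte 7 (0x5B): reg=0x21

Answer: 0x21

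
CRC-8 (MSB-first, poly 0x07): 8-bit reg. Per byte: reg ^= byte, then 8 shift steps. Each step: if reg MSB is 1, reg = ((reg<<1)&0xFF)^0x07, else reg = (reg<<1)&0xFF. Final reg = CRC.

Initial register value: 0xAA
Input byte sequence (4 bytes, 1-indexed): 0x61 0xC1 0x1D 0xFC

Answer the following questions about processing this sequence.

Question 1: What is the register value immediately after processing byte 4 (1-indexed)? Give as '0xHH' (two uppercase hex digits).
After byte 1 (0x61): reg=0x7F
After byte 2 (0xC1): reg=0x33
After byte 3 (0x1D): reg=0xCA
After byte 4 (0xFC): reg=0x82

Answer: 0x82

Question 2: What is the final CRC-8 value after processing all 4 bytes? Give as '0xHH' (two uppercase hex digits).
After byte 1 (0x61): reg=0x7F
After byte 2 (0xC1): reg=0x33
After byte 3 (0x1D): reg=0xCA
After byte 4 (0xFC): reg=0x82

Answer: 0x82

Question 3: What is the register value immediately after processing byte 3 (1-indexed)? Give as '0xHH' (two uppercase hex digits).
After byte 1 (0x61): reg=0x7F
After byte 2 (0xC1): reg=0x33
After byte 3 (0x1D): reg=0xCA

Answer: 0xCA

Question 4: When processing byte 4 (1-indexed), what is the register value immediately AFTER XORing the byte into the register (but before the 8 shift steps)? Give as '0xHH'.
Answer: 0x36

Derivation:
Register before byte 4: 0xCA
Byte 4: 0xFC
0xCA XOR 0xFC = 0x36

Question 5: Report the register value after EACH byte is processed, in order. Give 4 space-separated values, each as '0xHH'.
0x7F 0x33 0xCA 0x82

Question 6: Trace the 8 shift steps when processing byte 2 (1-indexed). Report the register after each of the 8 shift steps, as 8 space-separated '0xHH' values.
Answer: 0x7B 0xF6 0xEB 0xD1 0xA5 0x4D 0x9A 0x33

Derivation:
After byte 1 (0x61): reg=0x7F
Register before byte 2: 0x7F
After XOR with byte 0xC1: 0xBE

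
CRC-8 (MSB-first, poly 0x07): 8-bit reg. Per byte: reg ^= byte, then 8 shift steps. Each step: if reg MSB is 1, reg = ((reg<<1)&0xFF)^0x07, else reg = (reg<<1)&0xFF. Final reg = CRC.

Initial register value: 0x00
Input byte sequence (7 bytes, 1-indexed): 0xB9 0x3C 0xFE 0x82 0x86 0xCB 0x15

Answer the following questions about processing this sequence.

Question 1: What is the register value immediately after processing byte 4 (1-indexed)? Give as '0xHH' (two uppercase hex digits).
After byte 1 (0xB9): reg=0x26
After byte 2 (0x3C): reg=0x46
After byte 3 (0xFE): reg=0x21
After byte 4 (0x82): reg=0x60

Answer: 0x60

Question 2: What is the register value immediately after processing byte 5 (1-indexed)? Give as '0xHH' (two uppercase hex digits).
After byte 1 (0xB9): reg=0x26
After byte 2 (0x3C): reg=0x46
After byte 3 (0xFE): reg=0x21
After byte 4 (0x82): reg=0x60
After byte 5 (0x86): reg=0xBC

Answer: 0xBC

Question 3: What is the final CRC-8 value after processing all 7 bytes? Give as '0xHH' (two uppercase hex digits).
Answer: 0xA2

Derivation:
After byte 1 (0xB9): reg=0x26
After byte 2 (0x3C): reg=0x46
After byte 3 (0xFE): reg=0x21
After byte 4 (0x82): reg=0x60
After byte 5 (0x86): reg=0xBC
After byte 6 (0xCB): reg=0x42
After byte 7 (0x15): reg=0xA2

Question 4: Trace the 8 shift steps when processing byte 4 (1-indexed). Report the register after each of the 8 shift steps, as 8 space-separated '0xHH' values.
Answer: 0x41 0x82 0x03 0x06 0x0C 0x18 0x30 0x60

Derivation:
After byte 1 (0xB9): reg=0x26
After byte 2 (0x3C): reg=0x46
After byte 3 (0xFE): reg=0x21
Register before byte 4: 0x21
After XOR with byte 0x82: 0xA3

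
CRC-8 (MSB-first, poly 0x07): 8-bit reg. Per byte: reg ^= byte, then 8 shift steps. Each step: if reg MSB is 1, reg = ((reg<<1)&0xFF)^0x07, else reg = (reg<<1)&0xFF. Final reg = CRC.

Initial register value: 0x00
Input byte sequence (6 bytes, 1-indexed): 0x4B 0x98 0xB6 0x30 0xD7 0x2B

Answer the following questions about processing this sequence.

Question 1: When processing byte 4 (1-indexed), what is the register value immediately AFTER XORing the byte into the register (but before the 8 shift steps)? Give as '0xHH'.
Answer: 0x18

Derivation:
Register before byte 4: 0x28
Byte 4: 0x30
0x28 XOR 0x30 = 0x18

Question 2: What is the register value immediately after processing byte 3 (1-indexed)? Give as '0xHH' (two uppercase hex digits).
After byte 1 (0x4B): reg=0xF6
After byte 2 (0x98): reg=0x0D
After byte 3 (0xB6): reg=0x28

Answer: 0x28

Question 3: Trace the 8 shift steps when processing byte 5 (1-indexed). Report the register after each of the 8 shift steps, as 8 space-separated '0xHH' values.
Answer: 0x39 0x72 0xE4 0xCF 0x99 0x35 0x6A 0xD4

Derivation:
After byte 1 (0x4B): reg=0xF6
After byte 2 (0x98): reg=0x0D
After byte 3 (0xB6): reg=0x28
After byte 4 (0x30): reg=0x48
Register before byte 5: 0x48
After XOR with byte 0xD7: 0x9F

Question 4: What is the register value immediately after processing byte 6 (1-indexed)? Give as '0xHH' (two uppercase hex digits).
Answer: 0xF3

Derivation:
After byte 1 (0x4B): reg=0xF6
After byte 2 (0x98): reg=0x0D
After byte 3 (0xB6): reg=0x28
After byte 4 (0x30): reg=0x48
After byte 5 (0xD7): reg=0xD4
After byte 6 (0x2B): reg=0xF3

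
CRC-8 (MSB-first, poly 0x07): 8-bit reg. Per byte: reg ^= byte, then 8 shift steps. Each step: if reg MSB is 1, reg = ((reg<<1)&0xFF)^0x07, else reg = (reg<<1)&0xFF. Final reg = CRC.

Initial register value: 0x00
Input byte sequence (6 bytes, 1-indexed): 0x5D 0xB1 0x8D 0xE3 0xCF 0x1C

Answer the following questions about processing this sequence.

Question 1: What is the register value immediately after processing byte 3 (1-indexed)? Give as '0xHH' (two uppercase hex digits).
After byte 1 (0x5D): reg=0x94
After byte 2 (0xB1): reg=0xFB
After byte 3 (0x8D): reg=0x45

Answer: 0x45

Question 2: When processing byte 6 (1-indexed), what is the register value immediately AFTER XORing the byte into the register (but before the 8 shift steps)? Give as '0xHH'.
Answer: 0x19

Derivation:
Register before byte 6: 0x05
Byte 6: 0x1C
0x05 XOR 0x1C = 0x19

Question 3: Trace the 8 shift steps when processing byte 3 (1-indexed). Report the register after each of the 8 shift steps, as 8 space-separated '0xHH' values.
After byte 1 (0x5D): reg=0x94
After byte 2 (0xB1): reg=0xFB
Register before byte 3: 0xFB
After XOR with byte 0x8D: 0x76

Answer: 0xEC 0xDF 0xB9 0x75 0xEA 0xD3 0xA1 0x45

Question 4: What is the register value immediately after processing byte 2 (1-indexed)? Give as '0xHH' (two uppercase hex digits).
After byte 1 (0x5D): reg=0x94
After byte 2 (0xB1): reg=0xFB

Answer: 0xFB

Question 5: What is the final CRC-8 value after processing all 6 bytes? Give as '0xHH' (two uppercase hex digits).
After byte 1 (0x5D): reg=0x94
After byte 2 (0xB1): reg=0xFB
After byte 3 (0x8D): reg=0x45
After byte 4 (0xE3): reg=0x7B
After byte 5 (0xCF): reg=0x05
After byte 6 (0x1C): reg=0x4F

Answer: 0x4F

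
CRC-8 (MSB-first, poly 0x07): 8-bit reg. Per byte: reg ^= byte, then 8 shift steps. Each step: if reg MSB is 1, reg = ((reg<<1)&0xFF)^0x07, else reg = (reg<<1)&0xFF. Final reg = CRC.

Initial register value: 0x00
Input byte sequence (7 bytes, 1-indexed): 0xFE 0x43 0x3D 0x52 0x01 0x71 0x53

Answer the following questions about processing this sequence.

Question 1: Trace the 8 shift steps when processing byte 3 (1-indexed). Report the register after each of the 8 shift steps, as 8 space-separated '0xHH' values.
Answer: 0x62 0xC4 0x8F 0x19 0x32 0x64 0xC8 0x97

Derivation:
After byte 1 (0xFE): reg=0xF4
After byte 2 (0x43): reg=0x0C
Register before byte 3: 0x0C
After XOR with byte 0x3D: 0x31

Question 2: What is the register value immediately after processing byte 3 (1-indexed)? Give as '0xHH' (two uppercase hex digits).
Answer: 0x97

Derivation:
After byte 1 (0xFE): reg=0xF4
After byte 2 (0x43): reg=0x0C
After byte 3 (0x3D): reg=0x97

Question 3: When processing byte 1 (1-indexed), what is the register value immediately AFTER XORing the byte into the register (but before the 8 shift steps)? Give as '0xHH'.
Answer: 0xFE

Derivation:
Register before byte 1: 0x00
Byte 1: 0xFE
0x00 XOR 0xFE = 0xFE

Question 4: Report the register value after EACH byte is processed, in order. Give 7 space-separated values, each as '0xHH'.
0xF4 0x0C 0x97 0x55 0xAB 0x08 0x86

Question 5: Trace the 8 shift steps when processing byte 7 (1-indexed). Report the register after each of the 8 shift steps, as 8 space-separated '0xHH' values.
After byte 1 (0xFE): reg=0xF4
After byte 2 (0x43): reg=0x0C
After byte 3 (0x3D): reg=0x97
After byte 4 (0x52): reg=0x55
After byte 5 (0x01): reg=0xAB
After byte 6 (0x71): reg=0x08
Register before byte 7: 0x08
After XOR with byte 0x53: 0x5B

Answer: 0xB6 0x6B 0xD6 0xAB 0x51 0xA2 0x43 0x86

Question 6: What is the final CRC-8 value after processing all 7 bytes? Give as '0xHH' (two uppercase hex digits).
Answer: 0x86

Derivation:
After byte 1 (0xFE): reg=0xF4
After byte 2 (0x43): reg=0x0C
After byte 3 (0x3D): reg=0x97
After byte 4 (0x52): reg=0x55
After byte 5 (0x01): reg=0xAB
After byte 6 (0x71): reg=0x08
After byte 7 (0x53): reg=0x86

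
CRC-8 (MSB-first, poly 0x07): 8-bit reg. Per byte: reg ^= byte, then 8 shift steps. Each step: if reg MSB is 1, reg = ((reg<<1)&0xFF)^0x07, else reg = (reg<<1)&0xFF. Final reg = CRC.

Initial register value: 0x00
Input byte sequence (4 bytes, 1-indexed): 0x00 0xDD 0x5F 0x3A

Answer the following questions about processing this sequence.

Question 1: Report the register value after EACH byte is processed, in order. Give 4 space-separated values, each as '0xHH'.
0x00 0x1D 0xC9 0xD7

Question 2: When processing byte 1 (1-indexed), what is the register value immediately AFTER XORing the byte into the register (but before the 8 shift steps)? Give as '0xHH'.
Answer: 0x00

Derivation:
Register before byte 1: 0x00
Byte 1: 0x00
0x00 XOR 0x00 = 0x00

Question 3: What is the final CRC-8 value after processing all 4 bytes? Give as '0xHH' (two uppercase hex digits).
After byte 1 (0x00): reg=0x00
After byte 2 (0xDD): reg=0x1D
After byte 3 (0x5F): reg=0xC9
After byte 4 (0x3A): reg=0xD7

Answer: 0xD7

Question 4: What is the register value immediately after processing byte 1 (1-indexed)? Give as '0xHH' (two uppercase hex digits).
After byte 1 (0x00): reg=0x00

Answer: 0x00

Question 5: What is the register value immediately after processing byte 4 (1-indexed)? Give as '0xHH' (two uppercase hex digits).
After byte 1 (0x00): reg=0x00
After byte 2 (0xDD): reg=0x1D
After byte 3 (0x5F): reg=0xC9
After byte 4 (0x3A): reg=0xD7

Answer: 0xD7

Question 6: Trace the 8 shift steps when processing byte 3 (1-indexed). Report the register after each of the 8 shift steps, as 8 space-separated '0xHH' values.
Answer: 0x84 0x0F 0x1E 0x3C 0x78 0xF0 0xE7 0xC9

Derivation:
After byte 1 (0x00): reg=0x00
After byte 2 (0xDD): reg=0x1D
Register before byte 3: 0x1D
After XOR with byte 0x5F: 0x42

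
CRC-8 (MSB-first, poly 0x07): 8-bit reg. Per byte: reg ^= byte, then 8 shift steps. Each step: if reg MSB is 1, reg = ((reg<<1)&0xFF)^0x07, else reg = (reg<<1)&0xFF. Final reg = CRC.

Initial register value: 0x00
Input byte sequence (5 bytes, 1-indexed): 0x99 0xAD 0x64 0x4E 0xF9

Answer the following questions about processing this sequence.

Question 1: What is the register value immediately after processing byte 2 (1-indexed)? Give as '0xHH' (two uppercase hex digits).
Answer: 0x16

Derivation:
After byte 1 (0x99): reg=0xC6
After byte 2 (0xAD): reg=0x16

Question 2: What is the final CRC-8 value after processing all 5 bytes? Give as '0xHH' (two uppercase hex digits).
Answer: 0xDD

Derivation:
After byte 1 (0x99): reg=0xC6
After byte 2 (0xAD): reg=0x16
After byte 3 (0x64): reg=0x59
After byte 4 (0x4E): reg=0x65
After byte 5 (0xF9): reg=0xDD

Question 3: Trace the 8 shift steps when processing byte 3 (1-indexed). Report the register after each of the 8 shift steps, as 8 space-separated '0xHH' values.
Answer: 0xE4 0xCF 0x99 0x35 0x6A 0xD4 0xAF 0x59

Derivation:
After byte 1 (0x99): reg=0xC6
After byte 2 (0xAD): reg=0x16
Register before byte 3: 0x16
After XOR with byte 0x64: 0x72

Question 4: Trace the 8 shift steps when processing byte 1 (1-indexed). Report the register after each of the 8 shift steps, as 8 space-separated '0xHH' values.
Answer: 0x35 0x6A 0xD4 0xAF 0x59 0xB2 0x63 0xC6

Derivation:
Register before byte 1: 0x00
After XOR with byte 0x99: 0x99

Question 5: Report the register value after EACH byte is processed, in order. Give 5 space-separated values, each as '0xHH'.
0xC6 0x16 0x59 0x65 0xDD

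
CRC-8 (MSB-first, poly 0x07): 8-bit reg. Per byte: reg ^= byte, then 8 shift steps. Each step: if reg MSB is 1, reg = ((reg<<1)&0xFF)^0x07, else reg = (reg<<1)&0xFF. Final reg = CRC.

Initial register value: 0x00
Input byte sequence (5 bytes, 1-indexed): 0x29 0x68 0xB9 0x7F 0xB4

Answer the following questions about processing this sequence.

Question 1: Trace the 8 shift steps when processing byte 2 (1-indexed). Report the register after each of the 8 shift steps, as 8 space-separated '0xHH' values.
Answer: 0x69 0xD2 0xA3 0x41 0x82 0x03 0x06 0x0C

Derivation:
After byte 1 (0x29): reg=0xDF
Register before byte 2: 0xDF
After XOR with byte 0x68: 0xB7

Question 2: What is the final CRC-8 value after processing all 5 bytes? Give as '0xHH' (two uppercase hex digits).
After byte 1 (0x29): reg=0xDF
After byte 2 (0x68): reg=0x0C
After byte 3 (0xB9): reg=0x02
After byte 4 (0x7F): reg=0x74
After byte 5 (0xB4): reg=0x4E

Answer: 0x4E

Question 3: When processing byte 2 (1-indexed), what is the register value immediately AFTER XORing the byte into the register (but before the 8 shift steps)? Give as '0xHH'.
Register before byte 2: 0xDF
Byte 2: 0x68
0xDF XOR 0x68 = 0xB7

Answer: 0xB7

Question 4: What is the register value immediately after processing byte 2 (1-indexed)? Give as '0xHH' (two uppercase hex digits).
Answer: 0x0C

Derivation:
After byte 1 (0x29): reg=0xDF
After byte 2 (0x68): reg=0x0C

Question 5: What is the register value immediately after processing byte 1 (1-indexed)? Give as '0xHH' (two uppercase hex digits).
After byte 1 (0x29): reg=0xDF

Answer: 0xDF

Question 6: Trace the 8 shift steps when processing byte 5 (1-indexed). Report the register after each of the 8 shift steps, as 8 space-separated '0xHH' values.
Answer: 0x87 0x09 0x12 0x24 0x48 0x90 0x27 0x4E

Derivation:
After byte 1 (0x29): reg=0xDF
After byte 2 (0x68): reg=0x0C
After byte 3 (0xB9): reg=0x02
After byte 4 (0x7F): reg=0x74
Register before byte 5: 0x74
After XOR with byte 0xB4: 0xC0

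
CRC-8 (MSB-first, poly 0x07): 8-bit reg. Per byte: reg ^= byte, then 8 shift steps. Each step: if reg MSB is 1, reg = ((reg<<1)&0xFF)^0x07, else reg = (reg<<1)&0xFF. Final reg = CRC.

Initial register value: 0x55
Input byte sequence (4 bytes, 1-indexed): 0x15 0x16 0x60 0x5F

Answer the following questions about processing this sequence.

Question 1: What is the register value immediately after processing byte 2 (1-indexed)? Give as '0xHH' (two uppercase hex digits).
Answer: 0x39

Derivation:
After byte 1 (0x15): reg=0xC7
After byte 2 (0x16): reg=0x39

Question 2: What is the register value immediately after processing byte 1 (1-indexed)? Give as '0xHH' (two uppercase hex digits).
Answer: 0xC7

Derivation:
After byte 1 (0x15): reg=0xC7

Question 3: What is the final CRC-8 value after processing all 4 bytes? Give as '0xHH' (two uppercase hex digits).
After byte 1 (0x15): reg=0xC7
After byte 2 (0x16): reg=0x39
After byte 3 (0x60): reg=0x88
After byte 4 (0x5F): reg=0x2B

Answer: 0x2B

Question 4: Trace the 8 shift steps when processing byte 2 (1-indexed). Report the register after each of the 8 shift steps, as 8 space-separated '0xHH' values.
After byte 1 (0x15): reg=0xC7
Register before byte 2: 0xC7
After XOR with byte 0x16: 0xD1

Answer: 0xA5 0x4D 0x9A 0x33 0x66 0xCC 0x9F 0x39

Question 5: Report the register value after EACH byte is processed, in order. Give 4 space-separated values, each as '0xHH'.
0xC7 0x39 0x88 0x2B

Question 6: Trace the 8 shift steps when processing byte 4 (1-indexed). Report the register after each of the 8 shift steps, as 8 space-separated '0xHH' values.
After byte 1 (0x15): reg=0xC7
After byte 2 (0x16): reg=0x39
After byte 3 (0x60): reg=0x88
Register before byte 4: 0x88
After XOR with byte 0x5F: 0xD7

Answer: 0xA9 0x55 0xAA 0x53 0xA6 0x4B 0x96 0x2B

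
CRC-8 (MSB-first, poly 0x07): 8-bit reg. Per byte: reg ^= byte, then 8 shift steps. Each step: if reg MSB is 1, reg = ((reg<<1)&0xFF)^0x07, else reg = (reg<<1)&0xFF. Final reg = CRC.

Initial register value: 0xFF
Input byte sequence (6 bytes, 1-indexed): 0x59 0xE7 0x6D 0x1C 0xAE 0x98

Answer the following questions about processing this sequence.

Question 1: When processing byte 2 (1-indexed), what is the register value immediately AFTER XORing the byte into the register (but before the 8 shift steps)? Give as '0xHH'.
Answer: 0x9C

Derivation:
Register before byte 2: 0x7B
Byte 2: 0xE7
0x7B XOR 0xE7 = 0x9C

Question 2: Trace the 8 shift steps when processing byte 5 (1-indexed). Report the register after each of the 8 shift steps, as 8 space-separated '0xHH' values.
After byte 1 (0x59): reg=0x7B
After byte 2 (0xE7): reg=0xDD
After byte 3 (0x6D): reg=0x19
After byte 4 (0x1C): reg=0x1B
Register before byte 5: 0x1B
After XOR with byte 0xAE: 0xB5

Answer: 0x6D 0xDA 0xB3 0x61 0xC2 0x83 0x01 0x02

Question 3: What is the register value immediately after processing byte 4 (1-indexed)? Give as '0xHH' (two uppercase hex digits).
After byte 1 (0x59): reg=0x7B
After byte 2 (0xE7): reg=0xDD
After byte 3 (0x6D): reg=0x19
After byte 4 (0x1C): reg=0x1B

Answer: 0x1B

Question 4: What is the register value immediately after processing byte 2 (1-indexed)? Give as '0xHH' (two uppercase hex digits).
After byte 1 (0x59): reg=0x7B
After byte 2 (0xE7): reg=0xDD

Answer: 0xDD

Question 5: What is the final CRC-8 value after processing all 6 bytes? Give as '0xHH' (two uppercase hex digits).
After byte 1 (0x59): reg=0x7B
After byte 2 (0xE7): reg=0xDD
After byte 3 (0x6D): reg=0x19
After byte 4 (0x1C): reg=0x1B
After byte 5 (0xAE): reg=0x02
After byte 6 (0x98): reg=0xCF

Answer: 0xCF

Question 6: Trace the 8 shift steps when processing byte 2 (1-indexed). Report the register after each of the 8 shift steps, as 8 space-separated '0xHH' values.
Answer: 0x3F 0x7E 0xFC 0xFF 0xF9 0xF5 0xED 0xDD

Derivation:
After byte 1 (0x59): reg=0x7B
Register before byte 2: 0x7B
After XOR with byte 0xE7: 0x9C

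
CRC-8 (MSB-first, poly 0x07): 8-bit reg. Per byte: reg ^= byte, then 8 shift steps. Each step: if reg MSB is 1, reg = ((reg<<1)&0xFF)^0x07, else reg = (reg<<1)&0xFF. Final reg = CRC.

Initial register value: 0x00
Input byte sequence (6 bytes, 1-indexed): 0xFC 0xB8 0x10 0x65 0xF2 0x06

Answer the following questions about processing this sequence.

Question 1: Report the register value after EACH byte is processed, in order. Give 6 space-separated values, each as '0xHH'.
0xFA 0xC9 0x01 0x3B 0x71 0x42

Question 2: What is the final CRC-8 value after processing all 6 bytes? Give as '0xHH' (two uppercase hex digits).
Answer: 0x42

Derivation:
After byte 1 (0xFC): reg=0xFA
After byte 2 (0xB8): reg=0xC9
After byte 3 (0x10): reg=0x01
After byte 4 (0x65): reg=0x3B
After byte 5 (0xF2): reg=0x71
After byte 6 (0x06): reg=0x42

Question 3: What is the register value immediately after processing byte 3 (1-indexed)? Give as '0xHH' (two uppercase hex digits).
Answer: 0x01

Derivation:
After byte 1 (0xFC): reg=0xFA
After byte 2 (0xB8): reg=0xC9
After byte 3 (0x10): reg=0x01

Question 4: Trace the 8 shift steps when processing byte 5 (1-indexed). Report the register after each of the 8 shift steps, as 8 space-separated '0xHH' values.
After byte 1 (0xFC): reg=0xFA
After byte 2 (0xB8): reg=0xC9
After byte 3 (0x10): reg=0x01
After byte 4 (0x65): reg=0x3B
Register before byte 5: 0x3B
After XOR with byte 0xF2: 0xC9

Answer: 0x95 0x2D 0x5A 0xB4 0x6F 0xDE 0xBB 0x71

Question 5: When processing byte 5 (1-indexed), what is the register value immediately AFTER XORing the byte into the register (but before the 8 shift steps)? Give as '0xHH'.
Answer: 0xC9

Derivation:
Register before byte 5: 0x3B
Byte 5: 0xF2
0x3B XOR 0xF2 = 0xC9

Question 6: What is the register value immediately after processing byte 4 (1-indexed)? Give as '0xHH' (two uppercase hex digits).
After byte 1 (0xFC): reg=0xFA
After byte 2 (0xB8): reg=0xC9
After byte 3 (0x10): reg=0x01
After byte 4 (0x65): reg=0x3B

Answer: 0x3B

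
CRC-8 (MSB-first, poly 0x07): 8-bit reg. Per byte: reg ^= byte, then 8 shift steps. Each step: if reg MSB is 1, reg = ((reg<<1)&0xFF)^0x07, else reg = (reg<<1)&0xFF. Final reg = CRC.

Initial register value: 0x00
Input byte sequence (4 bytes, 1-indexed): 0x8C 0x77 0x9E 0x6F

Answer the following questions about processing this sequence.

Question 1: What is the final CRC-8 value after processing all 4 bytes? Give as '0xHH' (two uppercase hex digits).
Answer: 0x95

Derivation:
After byte 1 (0x8C): reg=0xAD
After byte 2 (0x77): reg=0x08
After byte 3 (0x9E): reg=0xEB
After byte 4 (0x6F): reg=0x95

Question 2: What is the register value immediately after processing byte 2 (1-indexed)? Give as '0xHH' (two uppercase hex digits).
After byte 1 (0x8C): reg=0xAD
After byte 2 (0x77): reg=0x08

Answer: 0x08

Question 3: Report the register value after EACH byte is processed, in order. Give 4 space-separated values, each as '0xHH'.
0xAD 0x08 0xEB 0x95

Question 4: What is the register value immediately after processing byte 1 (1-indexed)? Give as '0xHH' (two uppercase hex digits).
Answer: 0xAD

Derivation:
After byte 1 (0x8C): reg=0xAD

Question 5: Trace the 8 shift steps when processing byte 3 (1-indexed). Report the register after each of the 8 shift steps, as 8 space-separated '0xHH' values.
Answer: 0x2B 0x56 0xAC 0x5F 0xBE 0x7B 0xF6 0xEB

Derivation:
After byte 1 (0x8C): reg=0xAD
After byte 2 (0x77): reg=0x08
Register before byte 3: 0x08
After XOR with byte 0x9E: 0x96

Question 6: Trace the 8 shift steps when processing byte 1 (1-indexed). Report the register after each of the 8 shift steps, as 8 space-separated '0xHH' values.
Register before byte 1: 0x00
After XOR with byte 0x8C: 0x8C

Answer: 0x1F 0x3E 0x7C 0xF8 0xF7 0xE9 0xD5 0xAD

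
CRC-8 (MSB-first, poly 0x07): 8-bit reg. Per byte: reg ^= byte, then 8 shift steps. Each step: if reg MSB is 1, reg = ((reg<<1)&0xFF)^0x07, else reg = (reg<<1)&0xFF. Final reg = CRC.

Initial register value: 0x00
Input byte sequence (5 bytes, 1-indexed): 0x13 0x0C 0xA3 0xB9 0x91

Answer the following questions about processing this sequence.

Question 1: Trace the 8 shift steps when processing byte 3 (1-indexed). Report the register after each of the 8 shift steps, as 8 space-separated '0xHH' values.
After byte 1 (0x13): reg=0x79
After byte 2 (0x0C): reg=0x4C
Register before byte 3: 0x4C
After XOR with byte 0xA3: 0xEF

Answer: 0xD9 0xB5 0x6D 0xDA 0xB3 0x61 0xC2 0x83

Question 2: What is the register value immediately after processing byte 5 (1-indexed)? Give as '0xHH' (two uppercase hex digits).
After byte 1 (0x13): reg=0x79
After byte 2 (0x0C): reg=0x4C
After byte 3 (0xA3): reg=0x83
After byte 4 (0xB9): reg=0xA6
After byte 5 (0x91): reg=0x85

Answer: 0x85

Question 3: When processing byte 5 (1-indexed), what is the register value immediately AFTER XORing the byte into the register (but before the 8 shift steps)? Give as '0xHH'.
Register before byte 5: 0xA6
Byte 5: 0x91
0xA6 XOR 0x91 = 0x37

Answer: 0x37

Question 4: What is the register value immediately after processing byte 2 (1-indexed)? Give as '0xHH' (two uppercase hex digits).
After byte 1 (0x13): reg=0x79
After byte 2 (0x0C): reg=0x4C

Answer: 0x4C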